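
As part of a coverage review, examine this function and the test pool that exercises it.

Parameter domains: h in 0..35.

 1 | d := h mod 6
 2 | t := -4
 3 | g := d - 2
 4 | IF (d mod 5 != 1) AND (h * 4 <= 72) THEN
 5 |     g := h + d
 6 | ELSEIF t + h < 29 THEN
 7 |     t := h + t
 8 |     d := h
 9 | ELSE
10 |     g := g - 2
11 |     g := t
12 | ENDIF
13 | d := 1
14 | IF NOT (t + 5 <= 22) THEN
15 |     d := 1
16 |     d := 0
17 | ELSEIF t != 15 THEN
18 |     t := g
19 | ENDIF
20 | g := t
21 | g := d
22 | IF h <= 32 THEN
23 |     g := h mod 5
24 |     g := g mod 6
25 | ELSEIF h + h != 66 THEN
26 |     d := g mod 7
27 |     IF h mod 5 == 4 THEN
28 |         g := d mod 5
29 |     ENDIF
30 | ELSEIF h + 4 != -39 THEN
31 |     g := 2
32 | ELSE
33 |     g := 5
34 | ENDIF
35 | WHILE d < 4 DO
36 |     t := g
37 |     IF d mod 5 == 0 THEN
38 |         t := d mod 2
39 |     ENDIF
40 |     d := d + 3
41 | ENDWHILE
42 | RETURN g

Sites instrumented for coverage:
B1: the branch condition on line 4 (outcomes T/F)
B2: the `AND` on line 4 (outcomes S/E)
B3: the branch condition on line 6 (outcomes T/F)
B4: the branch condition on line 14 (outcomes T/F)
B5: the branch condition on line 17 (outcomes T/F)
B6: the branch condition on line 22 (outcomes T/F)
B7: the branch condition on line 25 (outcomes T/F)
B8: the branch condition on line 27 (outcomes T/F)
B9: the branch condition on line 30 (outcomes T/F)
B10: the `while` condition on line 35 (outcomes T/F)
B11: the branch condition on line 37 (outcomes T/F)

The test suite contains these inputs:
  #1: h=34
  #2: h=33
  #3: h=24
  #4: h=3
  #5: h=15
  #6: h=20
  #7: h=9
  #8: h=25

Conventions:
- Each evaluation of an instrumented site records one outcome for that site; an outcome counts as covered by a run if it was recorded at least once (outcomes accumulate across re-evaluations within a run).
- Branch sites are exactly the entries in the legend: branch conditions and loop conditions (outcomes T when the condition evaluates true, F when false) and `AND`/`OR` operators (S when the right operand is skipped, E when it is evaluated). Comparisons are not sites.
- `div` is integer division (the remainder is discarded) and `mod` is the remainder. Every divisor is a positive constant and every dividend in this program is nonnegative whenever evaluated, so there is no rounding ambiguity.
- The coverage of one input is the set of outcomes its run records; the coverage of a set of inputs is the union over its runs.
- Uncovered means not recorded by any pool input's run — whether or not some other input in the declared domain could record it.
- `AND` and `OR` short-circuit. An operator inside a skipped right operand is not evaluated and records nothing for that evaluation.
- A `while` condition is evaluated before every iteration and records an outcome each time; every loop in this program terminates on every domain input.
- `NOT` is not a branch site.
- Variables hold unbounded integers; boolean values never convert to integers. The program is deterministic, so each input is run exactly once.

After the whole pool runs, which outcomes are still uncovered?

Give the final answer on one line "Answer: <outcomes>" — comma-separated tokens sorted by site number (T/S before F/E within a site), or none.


test 1 (h=34) hits B1=F, B2=E, B3=F, B4=F, B5=T, B6=F, B7=T, B8=T, B10=T, B10=F, B11=F
test 2 (h=33) hits B1=F, B2=E, B3=F, B4=F, B5=T, B6=F, B7=F, B9=T, B10=T, B10=F, B11=F
test 3 (h=24) hits B1=F, B2=E, B3=T, B4=T, B6=T, B10=T, B10=F, B11=T, B11=F
test 4 (h=3) hits B1=T, B2=E, B4=F, B5=T, B6=T, B10=T, B10=F, B11=F
test 5 (h=15) hits B1=T, B2=E, B4=F, B5=T, B6=T, B10=T, B10=F, B11=F
test 6 (h=20) hits B1=F, B2=E, B3=T, B4=F, B5=T, B6=T, B10=T, B10=F, B11=F
test 7 (h=9) hits B1=T, B2=E, B4=F, B5=T, B6=T, B10=T, B10=F, B11=F
test 8 (h=25) hits B1=F, B2=S, B3=T, B4=T, B6=T, B10=T, B10=F, B11=T, B11=F
union over the pool: B1=T, B1=F, B2=S, B2=E, B3=T, B3=F, B4=T, B4=F, B5=T, B6=T, B6=F, B7=T, B7=F, B8=T, B9=T, B10=T, B10=F, B11=T, B11=F
uncovered (3 of 22): B5=F, B8=F, B9=F
Answer: B5=F, B8=F, B9=F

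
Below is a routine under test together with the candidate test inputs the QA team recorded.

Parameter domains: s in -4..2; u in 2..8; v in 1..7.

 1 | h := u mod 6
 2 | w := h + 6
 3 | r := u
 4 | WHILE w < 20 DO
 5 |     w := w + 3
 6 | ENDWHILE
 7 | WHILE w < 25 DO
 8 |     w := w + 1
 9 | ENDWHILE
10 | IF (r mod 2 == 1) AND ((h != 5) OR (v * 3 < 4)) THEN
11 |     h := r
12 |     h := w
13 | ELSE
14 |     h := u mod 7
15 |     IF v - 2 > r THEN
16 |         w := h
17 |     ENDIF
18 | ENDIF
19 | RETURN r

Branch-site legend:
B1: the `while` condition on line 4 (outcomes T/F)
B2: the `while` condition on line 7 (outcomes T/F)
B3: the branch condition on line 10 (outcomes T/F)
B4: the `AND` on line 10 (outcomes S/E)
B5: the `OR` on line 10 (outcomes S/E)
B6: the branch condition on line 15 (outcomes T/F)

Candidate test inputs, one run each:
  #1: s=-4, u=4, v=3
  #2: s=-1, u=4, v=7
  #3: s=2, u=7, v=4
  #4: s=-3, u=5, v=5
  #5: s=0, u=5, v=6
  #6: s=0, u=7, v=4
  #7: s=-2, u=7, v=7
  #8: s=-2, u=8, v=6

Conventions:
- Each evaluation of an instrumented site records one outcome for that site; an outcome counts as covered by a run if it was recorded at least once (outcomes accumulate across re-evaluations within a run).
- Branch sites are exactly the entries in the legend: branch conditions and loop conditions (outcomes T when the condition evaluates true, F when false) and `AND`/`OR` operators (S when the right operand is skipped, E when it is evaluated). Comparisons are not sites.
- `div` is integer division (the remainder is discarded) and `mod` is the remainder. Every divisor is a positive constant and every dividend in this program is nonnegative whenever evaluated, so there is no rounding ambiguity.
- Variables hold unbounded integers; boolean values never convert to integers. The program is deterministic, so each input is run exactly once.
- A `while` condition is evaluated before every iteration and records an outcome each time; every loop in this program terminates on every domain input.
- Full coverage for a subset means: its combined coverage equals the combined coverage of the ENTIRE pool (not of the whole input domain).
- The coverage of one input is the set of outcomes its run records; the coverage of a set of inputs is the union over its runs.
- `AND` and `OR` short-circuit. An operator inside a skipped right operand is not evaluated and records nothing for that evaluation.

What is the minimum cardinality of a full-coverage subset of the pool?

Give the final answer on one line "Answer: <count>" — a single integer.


run #1 (s=-4, u=4, v=3) records B1=T, B1=F, B2=T, B2=F, B3=F, B4=S, B6=F
run #2 (s=-1, u=4, v=7) records B1=T, B1=F, B2=T, B2=F, B3=F, B4=S, B6=T
run #3 (s=2, u=7, v=4) records B1=T, B1=F, B2=T, B2=F, B3=T, B4=E, B5=S
run #4 (s=-3, u=5, v=5) records B1=T, B1=F, B2=T, B2=F, B3=F, B4=E, B5=E, B6=F
run #5 (s=0, u=5, v=6) records B1=T, B1=F, B2=T, B2=F, B3=F, B4=E, B5=E, B6=F
run #6 (s=0, u=7, v=4) records B1=T, B1=F, B2=T, B2=F, B3=T, B4=E, B5=S
run #7 (s=-2, u=7, v=7) records B1=T, B1=F, B2=T, B2=F, B3=T, B4=E, B5=S
run #8 (s=-2, u=8, v=6) records B1=T, B1=F, B2=T, B2=F, B3=F, B4=S, B6=F
the full pool covers 12 outcomes: B1=T, B1=F, B2=T, B2=F, B3=T, B3=F, B4=S, B4=E, B5=S, B5=E, B6=T, B6=F
size 1 is not enough: best union over all size-1 subsets is 8/12
size 2 is not enough: best union over all size-2 subsets is 10/12
the canonical winner is {2, 3, 4}: size 3, full 12-outcome coverage, earliest index list among size-3 covers
Answer: 3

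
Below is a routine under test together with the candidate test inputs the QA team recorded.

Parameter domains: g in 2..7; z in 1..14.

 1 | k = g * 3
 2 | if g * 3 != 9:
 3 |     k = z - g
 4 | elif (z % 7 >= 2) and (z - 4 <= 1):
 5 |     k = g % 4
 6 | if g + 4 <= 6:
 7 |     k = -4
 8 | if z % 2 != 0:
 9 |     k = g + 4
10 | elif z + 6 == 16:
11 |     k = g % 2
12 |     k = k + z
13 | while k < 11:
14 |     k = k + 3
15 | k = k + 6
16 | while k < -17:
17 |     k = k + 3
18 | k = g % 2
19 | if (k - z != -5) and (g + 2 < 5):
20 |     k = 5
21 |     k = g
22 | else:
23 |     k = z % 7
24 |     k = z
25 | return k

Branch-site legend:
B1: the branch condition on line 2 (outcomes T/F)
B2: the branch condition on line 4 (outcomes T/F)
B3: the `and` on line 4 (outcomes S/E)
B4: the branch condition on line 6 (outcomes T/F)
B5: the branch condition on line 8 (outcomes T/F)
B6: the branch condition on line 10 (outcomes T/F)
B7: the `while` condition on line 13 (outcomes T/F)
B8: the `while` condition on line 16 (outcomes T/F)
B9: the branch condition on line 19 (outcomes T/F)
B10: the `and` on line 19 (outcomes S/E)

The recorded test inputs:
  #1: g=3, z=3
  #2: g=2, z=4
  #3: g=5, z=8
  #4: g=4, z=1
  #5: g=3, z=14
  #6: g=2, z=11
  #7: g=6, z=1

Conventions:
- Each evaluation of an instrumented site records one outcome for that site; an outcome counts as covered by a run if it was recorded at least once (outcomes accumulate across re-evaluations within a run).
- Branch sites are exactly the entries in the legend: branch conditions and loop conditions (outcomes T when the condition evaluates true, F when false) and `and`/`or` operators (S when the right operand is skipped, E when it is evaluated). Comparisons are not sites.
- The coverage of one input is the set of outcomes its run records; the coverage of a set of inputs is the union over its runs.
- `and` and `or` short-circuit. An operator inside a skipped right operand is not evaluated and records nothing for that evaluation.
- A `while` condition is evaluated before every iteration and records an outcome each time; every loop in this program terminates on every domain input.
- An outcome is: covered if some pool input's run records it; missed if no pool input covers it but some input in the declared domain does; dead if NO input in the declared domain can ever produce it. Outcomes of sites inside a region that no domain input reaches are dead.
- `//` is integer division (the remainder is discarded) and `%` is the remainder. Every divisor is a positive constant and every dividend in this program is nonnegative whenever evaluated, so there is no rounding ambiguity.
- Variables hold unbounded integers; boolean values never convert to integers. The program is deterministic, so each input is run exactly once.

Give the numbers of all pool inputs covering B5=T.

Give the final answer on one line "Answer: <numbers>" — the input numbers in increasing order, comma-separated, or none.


input #1 (g=3, z=3): records B5=T
input #2 (g=2, z=4): does not record B5=T
input #3 (g=5, z=8): does not record B5=T
input #4 (g=4, z=1): records B5=T
input #5 (g=3, z=14): does not record B5=T
input #6 (g=2, z=11): records B5=T
input #7 (g=6, z=1): records B5=T
Answer: 1, 4, 6, 7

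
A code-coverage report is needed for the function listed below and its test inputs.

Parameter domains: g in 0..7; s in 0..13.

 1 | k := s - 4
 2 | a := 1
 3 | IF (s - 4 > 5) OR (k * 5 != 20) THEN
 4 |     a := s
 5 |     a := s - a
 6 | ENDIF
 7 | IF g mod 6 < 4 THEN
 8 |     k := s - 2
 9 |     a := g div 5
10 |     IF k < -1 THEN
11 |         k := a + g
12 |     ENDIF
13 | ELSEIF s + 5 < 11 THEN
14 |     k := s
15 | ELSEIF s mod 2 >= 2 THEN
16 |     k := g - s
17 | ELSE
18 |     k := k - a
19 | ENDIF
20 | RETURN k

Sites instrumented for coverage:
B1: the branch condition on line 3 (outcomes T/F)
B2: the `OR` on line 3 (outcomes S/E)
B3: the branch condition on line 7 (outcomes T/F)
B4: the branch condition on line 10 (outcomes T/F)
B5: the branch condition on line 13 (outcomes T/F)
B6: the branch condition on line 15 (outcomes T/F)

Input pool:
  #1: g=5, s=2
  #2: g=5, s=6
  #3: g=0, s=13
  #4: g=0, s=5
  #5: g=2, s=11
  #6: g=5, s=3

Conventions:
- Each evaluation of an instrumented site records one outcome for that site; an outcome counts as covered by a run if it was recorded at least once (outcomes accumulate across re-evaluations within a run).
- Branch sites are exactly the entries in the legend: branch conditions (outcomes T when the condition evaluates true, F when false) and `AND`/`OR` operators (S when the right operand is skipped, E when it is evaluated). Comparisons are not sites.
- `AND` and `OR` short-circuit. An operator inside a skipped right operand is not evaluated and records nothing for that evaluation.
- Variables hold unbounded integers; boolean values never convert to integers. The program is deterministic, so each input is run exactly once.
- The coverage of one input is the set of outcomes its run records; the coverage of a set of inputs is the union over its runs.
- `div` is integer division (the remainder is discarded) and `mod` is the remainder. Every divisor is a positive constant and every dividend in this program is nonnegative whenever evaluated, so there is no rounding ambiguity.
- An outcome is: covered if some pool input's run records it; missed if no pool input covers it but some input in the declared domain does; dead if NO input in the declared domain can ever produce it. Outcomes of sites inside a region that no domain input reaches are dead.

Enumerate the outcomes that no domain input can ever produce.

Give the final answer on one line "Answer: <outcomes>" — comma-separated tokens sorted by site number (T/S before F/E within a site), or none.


sweeping the full domain (112 inputs) for each outcome:
  B6=T: never recorded by any domain input -> dead
  reachable outcomes have witnesses, e.g. B1=T (e.g. g=0, s=0), B1=F (e.g. g=0, s=8), B2=S (e.g. g=0, s=10), B2=E (e.g. g=0, s=0)
Answer: B6=T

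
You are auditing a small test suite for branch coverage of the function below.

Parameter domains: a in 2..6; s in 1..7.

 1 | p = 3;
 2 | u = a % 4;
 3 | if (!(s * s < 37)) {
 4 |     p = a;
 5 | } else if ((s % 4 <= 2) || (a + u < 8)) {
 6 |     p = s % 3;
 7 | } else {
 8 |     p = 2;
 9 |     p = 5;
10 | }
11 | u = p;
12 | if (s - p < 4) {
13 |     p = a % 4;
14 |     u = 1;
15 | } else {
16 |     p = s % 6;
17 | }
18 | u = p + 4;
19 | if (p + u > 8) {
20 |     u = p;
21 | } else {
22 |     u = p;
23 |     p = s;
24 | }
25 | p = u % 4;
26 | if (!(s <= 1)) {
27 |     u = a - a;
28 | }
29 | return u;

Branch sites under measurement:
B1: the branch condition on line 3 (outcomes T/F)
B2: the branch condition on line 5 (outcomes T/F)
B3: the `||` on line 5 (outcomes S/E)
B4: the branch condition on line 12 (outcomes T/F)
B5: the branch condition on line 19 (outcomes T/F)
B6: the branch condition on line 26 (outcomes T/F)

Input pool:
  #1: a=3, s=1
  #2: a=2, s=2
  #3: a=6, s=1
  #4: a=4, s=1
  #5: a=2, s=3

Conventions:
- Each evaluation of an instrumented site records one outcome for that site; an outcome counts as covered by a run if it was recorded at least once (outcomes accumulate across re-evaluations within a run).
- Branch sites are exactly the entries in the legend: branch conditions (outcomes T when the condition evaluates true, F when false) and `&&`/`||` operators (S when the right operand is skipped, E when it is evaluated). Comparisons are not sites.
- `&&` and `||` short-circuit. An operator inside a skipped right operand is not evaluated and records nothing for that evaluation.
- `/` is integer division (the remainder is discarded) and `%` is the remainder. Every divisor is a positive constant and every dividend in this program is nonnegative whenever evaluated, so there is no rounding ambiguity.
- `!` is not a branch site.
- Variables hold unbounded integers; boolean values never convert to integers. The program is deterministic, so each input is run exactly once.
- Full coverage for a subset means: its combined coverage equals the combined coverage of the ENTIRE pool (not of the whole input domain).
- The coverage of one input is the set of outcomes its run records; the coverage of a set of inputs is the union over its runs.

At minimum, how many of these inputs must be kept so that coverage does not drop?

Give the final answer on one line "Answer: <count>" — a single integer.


#1 (a=3, s=1) -> B1->F, B3->S, B2->T, B4->T, B5->T, B6->F; covered: B1=F, B2=T, B3=S, B4=T, B5=T, B6=F
#2 (a=2, s=2) -> B1->F, B3->S, B2->T, B4->T, B5->F, B6->T; covered: B1=F, B2=T, B3=S, B4=T, B5=F, B6=T
#3 (a=6, s=1) -> B1->F, B3->S, B2->T, B4->T, B5->F, B6->F; covered: B1=F, B2=T, B3=S, B4=T, B5=F, B6=F
#4 (a=4, s=1) -> B1->F, B3->S, B2->T, B4->T, B5->F, B6->F; covered: B1=F, B2=T, B3=S, B4=T, B5=F, B6=F
#5 (a=2, s=3) -> B1->F, B3->E, B2->T, B4->T, B5->F, B6->T; covered: B1=F, B2=T, B3=E, B4=T, B5=F, B6=T
union over all inputs: B1=F, B2=T, B3=S, B3=E, B4=T, B5=T, B5=F, B6=T, B6=F (9 outcomes)
no size-1 subset reaches all 9 outcomes (best union: 6/9)
the canonical winner is {1, 5}: size 2, full 9-outcome coverage, earliest index list among size-2 covers
Answer: 2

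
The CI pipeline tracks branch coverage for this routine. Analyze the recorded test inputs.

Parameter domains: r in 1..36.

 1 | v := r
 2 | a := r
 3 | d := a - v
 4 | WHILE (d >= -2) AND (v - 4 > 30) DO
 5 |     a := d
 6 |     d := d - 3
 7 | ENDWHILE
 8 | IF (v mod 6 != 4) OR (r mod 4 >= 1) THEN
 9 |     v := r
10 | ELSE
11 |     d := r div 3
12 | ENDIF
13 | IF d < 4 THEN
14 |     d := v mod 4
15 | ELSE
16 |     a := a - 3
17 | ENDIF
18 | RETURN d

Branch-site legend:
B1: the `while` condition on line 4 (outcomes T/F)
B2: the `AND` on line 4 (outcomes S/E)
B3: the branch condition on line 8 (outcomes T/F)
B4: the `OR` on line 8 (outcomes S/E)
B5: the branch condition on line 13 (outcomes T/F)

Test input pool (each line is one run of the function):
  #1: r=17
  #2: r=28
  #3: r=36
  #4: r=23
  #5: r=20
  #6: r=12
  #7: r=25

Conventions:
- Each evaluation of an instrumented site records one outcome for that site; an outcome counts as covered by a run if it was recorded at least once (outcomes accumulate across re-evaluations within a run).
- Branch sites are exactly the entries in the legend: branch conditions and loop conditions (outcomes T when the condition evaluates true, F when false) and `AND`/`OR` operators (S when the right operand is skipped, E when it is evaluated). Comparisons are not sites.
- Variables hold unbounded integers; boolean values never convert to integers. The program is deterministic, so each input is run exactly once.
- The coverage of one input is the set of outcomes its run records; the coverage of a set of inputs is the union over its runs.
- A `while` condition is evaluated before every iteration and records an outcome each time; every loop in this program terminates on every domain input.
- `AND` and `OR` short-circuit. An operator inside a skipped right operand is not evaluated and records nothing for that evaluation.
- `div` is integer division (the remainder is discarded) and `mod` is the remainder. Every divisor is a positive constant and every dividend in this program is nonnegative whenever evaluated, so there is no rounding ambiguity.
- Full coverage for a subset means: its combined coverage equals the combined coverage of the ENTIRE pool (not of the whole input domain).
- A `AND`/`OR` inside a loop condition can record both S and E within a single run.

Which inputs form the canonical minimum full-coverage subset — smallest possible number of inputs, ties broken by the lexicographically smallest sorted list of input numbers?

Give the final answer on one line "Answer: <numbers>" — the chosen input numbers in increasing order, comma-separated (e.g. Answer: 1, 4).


#1 (r=17) -> B2->E, B1->F, B4->S, B3->T, B5->T; covered: B1=F, B2=E, B3=T, B4=S, B5=T
#2 (r=28) -> B2->E, B1->F, B4->E, B3->F, B5->F; covered: B1=F, B2=E, B3=F, B4=E, B5=F
#3 (r=36) -> B2->E, B1->T, B2->S, B1->F, B4->S, B3->T, B5->T; covered: B1=T, B1=F, B2=S, B2=E, B3=T, B4=S, B5=T
#4 (r=23) -> B2->E, B1->F, B4->S, B3->T, B5->T; covered: B1=F, B2=E, B3=T, B4=S, B5=T
#5 (r=20) -> B2->E, B1->F, B4->S, B3->T, B5->T; covered: B1=F, B2=E, B3=T, B4=S, B5=T
#6 (r=12) -> B2->E, B1->F, B4->S, B3->T, B5->T; covered: B1=F, B2=E, B3=T, B4=S, B5=T
#7 (r=25) -> B2->E, B1->F, B4->S, B3->T, B5->T; covered: B1=F, B2=E, B3=T, B4=S, B5=T
together the pool reaches 10 outcomes: B1=T, B1=F, B2=S, B2=E, B3=T, B3=F, B4=S, B4=E, B5=T, B5=F
checked all size-1 subsets: none covers 10 outcomes (max 7/10)
size 2: inputs {2, 3} cover all 10 outcomes, and no lexicographically smaller subset of this size does
Answer: 2, 3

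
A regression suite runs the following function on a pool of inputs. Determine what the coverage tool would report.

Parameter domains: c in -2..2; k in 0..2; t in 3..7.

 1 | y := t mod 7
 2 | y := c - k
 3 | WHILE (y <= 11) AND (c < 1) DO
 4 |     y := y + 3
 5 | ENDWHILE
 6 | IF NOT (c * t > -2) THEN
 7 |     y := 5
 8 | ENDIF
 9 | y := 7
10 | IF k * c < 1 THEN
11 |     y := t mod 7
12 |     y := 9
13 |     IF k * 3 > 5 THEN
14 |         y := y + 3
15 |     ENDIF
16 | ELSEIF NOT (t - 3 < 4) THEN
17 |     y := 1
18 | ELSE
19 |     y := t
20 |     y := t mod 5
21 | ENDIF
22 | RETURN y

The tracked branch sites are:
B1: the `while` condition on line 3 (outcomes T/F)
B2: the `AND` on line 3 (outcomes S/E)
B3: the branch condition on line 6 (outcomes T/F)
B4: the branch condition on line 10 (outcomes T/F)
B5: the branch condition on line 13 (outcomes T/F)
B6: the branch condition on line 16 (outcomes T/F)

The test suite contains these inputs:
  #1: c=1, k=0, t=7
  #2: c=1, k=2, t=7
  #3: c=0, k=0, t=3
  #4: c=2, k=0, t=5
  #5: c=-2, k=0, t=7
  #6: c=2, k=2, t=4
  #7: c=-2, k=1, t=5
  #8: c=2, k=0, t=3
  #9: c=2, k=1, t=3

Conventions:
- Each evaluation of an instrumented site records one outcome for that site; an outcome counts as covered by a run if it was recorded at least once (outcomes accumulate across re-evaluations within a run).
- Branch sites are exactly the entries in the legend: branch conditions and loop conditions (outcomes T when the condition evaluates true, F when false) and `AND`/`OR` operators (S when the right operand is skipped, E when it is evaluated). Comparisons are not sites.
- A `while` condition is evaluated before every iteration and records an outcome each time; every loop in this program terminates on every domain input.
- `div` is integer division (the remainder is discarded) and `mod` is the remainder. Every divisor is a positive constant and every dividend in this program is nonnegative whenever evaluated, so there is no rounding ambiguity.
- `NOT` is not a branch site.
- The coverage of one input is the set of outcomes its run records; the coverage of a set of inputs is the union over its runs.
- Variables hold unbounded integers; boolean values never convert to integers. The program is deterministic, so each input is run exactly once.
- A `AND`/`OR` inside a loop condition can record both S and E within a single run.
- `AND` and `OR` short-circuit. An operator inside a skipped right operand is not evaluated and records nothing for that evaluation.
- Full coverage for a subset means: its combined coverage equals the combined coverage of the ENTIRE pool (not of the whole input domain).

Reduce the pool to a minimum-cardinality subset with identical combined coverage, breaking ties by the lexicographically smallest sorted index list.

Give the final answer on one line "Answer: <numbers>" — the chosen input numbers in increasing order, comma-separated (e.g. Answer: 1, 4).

run #1 (c=1, k=0, t=7) runs B2->E, B1->F, B3->F, B4->T, B5->F; records B1=F, B2=E, B3=F, B4=T, B5=F
run #2 (c=1, k=2, t=7) runs B2->E, B1->F, B3->F, B4->F, B6->T; records B1=F, B2=E, B3=F, B4=F, B6=T
run #3 (c=0, k=0, t=3) runs B2->E, B1->T, B2->E, B1->T, B2->E, B1->T, B2->E, B1->T, B2->S, B1->F, B3->F, B4->T, B5->F; records B1=T, B1=F, B2=S, B2=E, B3=F, B4=T, B5=F
run #4 (c=2, k=0, t=5) runs B2->E, B1->F, B3->F, B4->T, B5->F; records B1=F, B2=E, B3=F, B4=T, B5=F
run #5 (c=-2, k=0, t=7) runs B2->E, B1->T, B2->E, B1->T, B2->E, B1->T, B2->E, B1->T, B2->E, B1->T, B2->S, B1->F, B3->T, B4->T, ...; records B1=T, B1=F, B2=S, B2=E, B3=T, B4=T, B5=F
run #6 (c=2, k=2, t=4) runs B2->E, B1->F, B3->F, B4->F, B6->F; records B1=F, B2=E, B3=F, B4=F, B6=F
run #7 (c=-2, k=1, t=5) runs B2->E, B1->T, B2->E, B1->T, B2->E, B1->T, B2->E, B1->T, B2->E, B1->T, B2->S, B1->F, B3->T, B4->T, ...; records B1=T, B1=F, B2=S, B2=E, B3=T, B4=T, B5=F
run #8 (c=2, k=0, t=3) runs B2->E, B1->F, B3->F, B4->T, B5->F; records B1=F, B2=E, B3=F, B4=T, B5=F
run #9 (c=2, k=1, t=3) runs B2->E, B1->F, B3->F, B4->F, B6->F; records B1=F, B2=E, B3=F, B4=F, B6=F
together the pool reaches 11 outcomes: B1=T, B1=F, B2=S, B2=E, B3=T, B3=F, B4=T, B4=F, B5=F, B6=T, B6=F
checked all size-1 subsets: none covers 11 outcomes (max 7/11)
checked all size-2 subsets: none covers 11 outcomes (max 10/11)
inputs {2, 5, 6} (size 3) cover everything; no size-3 subset with a lexicographically smaller index list covers all 11

Answer: 2, 5, 6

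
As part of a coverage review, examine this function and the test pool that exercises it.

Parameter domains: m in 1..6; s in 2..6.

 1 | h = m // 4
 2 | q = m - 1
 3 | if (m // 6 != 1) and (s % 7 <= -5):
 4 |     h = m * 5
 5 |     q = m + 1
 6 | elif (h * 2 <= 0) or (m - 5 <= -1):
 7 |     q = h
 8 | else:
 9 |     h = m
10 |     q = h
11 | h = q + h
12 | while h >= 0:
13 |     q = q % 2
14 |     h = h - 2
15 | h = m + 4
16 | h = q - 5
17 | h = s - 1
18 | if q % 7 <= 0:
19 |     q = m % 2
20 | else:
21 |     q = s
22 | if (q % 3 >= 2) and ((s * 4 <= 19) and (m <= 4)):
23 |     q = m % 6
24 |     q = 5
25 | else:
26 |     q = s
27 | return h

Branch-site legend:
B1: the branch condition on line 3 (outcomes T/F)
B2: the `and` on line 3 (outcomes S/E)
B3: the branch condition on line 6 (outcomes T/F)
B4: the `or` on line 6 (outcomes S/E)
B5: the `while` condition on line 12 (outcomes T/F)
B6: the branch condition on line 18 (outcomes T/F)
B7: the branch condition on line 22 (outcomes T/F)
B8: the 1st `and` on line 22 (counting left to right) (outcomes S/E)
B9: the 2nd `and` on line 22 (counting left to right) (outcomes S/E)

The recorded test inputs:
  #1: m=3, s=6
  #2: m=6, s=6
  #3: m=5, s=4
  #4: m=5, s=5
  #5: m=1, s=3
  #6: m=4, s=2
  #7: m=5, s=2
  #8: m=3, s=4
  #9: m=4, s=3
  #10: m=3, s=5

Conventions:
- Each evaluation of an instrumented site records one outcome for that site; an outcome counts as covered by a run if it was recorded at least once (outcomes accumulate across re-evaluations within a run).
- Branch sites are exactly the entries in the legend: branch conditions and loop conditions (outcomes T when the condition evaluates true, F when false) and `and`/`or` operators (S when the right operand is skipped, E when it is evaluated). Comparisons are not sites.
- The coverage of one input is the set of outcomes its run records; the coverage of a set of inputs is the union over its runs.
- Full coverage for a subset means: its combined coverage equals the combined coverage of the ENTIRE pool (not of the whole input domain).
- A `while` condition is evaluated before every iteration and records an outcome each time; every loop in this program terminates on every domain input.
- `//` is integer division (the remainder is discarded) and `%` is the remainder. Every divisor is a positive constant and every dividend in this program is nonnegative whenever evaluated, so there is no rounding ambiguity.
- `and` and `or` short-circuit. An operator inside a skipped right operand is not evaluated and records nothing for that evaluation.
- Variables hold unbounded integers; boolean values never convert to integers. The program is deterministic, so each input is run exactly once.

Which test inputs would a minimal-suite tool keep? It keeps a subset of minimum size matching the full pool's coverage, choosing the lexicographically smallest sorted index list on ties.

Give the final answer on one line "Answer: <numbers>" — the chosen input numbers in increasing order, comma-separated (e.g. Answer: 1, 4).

test 1 (m=3, s=6) hits B1=F, B2=E, B3=T, B4=S, B5=T, B5=F, B6=T, B7=F, B8=S
test 2 (m=6, s=6) hits B1=F, B2=S, B3=F, B4=E, B5=T, B5=F, B6=T, B7=F, B8=S
test 3 (m=5, s=4) hits B1=F, B2=E, B3=F, B4=E, B5=T, B5=F, B6=F, B7=F, B8=S
test 4 (m=5, s=5) hits B1=F, B2=E, B3=F, B4=E, B5=T, B5=F, B6=F, B7=F, B8=E, B9=S
test 5 (m=1, s=3) hits B1=F, B2=E, B3=T, B4=S, B5=T, B5=F, B6=T, B7=F, B8=S
test 6 (m=4, s=2) hits B1=F, B2=E, B3=T, B4=E, B5=T, B5=F, B6=F, B7=T, B8=E, B9=E
test 7 (m=5, s=2) hits B1=F, B2=E, B3=F, B4=E, B5=T, B5=F, B6=F, B7=F, B8=E, B9=E
test 8 (m=3, s=4) hits B1=F, B2=E, B3=T, B4=S, B5=T, B5=F, B6=T, B7=F, B8=S
test 9 (m=4, s=3) hits B1=F, B2=E, B3=T, B4=E, B5=T, B5=F, B6=F, B7=F, B8=S
test 10 (m=3, s=5) hits B1=F, B2=E, B3=T, B4=S, B5=T, B5=F, B6=T, B7=F, B8=S
pool-wide coverage (17 outcomes): B1=F, B2=S, B2=E, B3=T, B3=F, B4=S, B4=E, B5=T, B5=F, B6=T, B6=F, B7=T, B7=F, B8=S, B8=E, B9=S, B9=E
every size-1 subset falls short of the 17 outcomes (best: 10/17)
every size-2 subset falls short of the 17 outcomes (best: 15/17)
every size-3 subset falls short of the 17 outcomes (best: 16/17)
the canonical winner is {1, 2, 4, 6}: size 4, full 17-outcome coverage, earliest index list among size-4 covers

Answer: 1, 2, 4, 6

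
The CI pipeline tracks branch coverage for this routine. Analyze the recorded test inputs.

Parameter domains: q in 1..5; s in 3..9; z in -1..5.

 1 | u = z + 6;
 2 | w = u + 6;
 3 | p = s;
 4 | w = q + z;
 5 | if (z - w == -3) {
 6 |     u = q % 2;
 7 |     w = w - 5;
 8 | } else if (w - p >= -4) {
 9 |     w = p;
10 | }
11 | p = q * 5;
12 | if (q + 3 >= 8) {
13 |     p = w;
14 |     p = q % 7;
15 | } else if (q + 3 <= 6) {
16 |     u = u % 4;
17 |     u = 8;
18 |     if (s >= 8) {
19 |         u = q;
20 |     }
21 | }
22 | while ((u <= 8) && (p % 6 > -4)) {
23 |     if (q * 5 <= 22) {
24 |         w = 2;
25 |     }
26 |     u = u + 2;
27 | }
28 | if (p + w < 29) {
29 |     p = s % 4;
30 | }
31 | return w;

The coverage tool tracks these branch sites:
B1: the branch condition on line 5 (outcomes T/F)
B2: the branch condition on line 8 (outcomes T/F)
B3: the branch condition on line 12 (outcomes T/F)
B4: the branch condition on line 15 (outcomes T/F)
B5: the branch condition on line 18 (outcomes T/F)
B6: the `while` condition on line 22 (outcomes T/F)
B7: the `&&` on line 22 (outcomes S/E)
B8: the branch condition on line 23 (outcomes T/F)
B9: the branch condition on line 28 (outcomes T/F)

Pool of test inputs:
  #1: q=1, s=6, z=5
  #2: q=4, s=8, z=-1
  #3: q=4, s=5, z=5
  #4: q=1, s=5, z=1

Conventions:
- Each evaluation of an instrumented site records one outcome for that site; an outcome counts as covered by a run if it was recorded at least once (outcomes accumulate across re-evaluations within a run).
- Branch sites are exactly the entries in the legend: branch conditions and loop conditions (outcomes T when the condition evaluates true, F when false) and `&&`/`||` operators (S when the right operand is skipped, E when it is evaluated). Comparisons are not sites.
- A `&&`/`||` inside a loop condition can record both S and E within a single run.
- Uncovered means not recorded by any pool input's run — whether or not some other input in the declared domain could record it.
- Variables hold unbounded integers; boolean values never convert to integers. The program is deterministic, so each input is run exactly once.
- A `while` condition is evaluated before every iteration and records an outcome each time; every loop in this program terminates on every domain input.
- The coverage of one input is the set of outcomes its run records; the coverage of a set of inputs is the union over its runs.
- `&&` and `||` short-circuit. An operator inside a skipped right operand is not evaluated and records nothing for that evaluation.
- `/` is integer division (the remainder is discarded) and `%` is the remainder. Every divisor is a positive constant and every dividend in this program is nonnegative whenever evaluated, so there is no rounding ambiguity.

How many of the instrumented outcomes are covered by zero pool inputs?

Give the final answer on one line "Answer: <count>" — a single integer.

#1 (q=1, s=6, z=5) -> covered: B1=F, B2=T, B3=F, B4=T, B5=F, B6=T, B6=F, B7=S, B7=E, B8=T, B9=T
#2 (q=4, s=8, z=-1) -> covered: B1=F, B2=F, B3=F, B4=F, B6=T, B6=F, B7=S, B7=E, B8=T, B9=T
#3 (q=4, s=5, z=5) -> covered: B1=F, B2=T, B3=F, B4=F, B6=F, B7=S, B9=T
#4 (q=1, s=5, z=1) -> covered: B1=F, B2=T, B3=F, B4=T, B5=F, B6=T, B6=F, B7=S, B7=E, B8=T, B9=T
union over the pool: B1=F, B2=T, B2=F, B3=F, B4=T, B4=F, B5=F, B6=T, B6=F, B7=S, B7=E, B8=T, B9=T
uncovered (5 of 18): B1=T, B3=T, B5=T, B8=F, B9=F

Answer: 5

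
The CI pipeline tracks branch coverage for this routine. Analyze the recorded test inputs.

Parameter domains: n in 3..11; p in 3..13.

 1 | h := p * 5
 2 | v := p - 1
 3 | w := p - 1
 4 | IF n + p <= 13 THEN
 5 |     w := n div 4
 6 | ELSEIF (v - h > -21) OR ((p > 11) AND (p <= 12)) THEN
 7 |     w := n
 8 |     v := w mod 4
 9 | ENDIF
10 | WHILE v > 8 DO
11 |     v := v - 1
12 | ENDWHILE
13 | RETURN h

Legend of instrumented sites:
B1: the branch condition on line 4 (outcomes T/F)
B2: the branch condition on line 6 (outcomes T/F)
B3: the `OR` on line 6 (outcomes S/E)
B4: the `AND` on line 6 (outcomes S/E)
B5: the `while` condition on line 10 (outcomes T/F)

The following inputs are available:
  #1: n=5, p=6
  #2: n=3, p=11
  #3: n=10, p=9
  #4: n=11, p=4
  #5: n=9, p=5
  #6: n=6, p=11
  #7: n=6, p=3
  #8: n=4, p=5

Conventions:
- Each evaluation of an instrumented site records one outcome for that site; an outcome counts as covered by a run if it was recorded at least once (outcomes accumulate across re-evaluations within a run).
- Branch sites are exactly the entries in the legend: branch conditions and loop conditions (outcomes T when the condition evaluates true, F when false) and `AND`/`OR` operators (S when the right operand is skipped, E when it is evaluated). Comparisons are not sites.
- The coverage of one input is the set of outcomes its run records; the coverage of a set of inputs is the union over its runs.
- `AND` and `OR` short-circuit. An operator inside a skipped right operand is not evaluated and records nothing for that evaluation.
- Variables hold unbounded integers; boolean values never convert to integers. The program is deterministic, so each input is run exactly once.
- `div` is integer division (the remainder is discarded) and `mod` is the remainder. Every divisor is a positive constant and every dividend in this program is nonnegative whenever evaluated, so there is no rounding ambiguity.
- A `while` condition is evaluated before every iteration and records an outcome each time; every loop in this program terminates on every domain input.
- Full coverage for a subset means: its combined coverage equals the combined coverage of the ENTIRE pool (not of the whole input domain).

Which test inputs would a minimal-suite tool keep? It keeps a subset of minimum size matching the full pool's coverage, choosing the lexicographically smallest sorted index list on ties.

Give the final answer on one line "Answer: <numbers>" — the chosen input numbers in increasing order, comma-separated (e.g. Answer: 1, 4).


input #1 (n=5, p=6): events B1->T, B5->F; covers B1=T, B5=F
input #2 (n=3, p=11): events B1->F, B3->E, B4->S, B2->F, B5->T, B5->T, B5->F; covers B1=F, B2=F, B3=E, B4=S, B5=T, B5=F
input #3 (n=10, p=9): events B1->F, B3->E, B4->S, B2->F, B5->F; covers B1=F, B2=F, B3=E, B4=S, B5=F
input #4 (n=11, p=4): events B1->F, B3->S, B2->T, B5->F; covers B1=F, B2=T, B3=S, B5=F
input #5 (n=9, p=5): events B1->F, B3->E, B4->S, B2->F, B5->F; covers B1=F, B2=F, B3=E, B4=S, B5=F
input #6 (n=6, p=11): events B1->F, B3->E, B4->S, B2->F, B5->T, B5->T, B5->F; covers B1=F, B2=F, B3=E, B4=S, B5=T, B5=F
input #7 (n=6, p=3): events B1->T, B5->F; covers B1=T, B5=F
input #8 (n=4, p=5): events B1->T, B5->F; covers B1=T, B5=F
together the pool reaches 9 outcomes: B1=T, B1=F, B2=T, B2=F, B3=S, B3=E, B4=S, B5=T, B5=F
size 1 is not enough: best union over all size-1 subsets is 6/9
size 2 is not enough: best union over all size-2 subsets is 8/9
the canonical winner is {1, 2, 4}: size 3, full 9-outcome coverage, earliest index list among size-3 covers
Answer: 1, 2, 4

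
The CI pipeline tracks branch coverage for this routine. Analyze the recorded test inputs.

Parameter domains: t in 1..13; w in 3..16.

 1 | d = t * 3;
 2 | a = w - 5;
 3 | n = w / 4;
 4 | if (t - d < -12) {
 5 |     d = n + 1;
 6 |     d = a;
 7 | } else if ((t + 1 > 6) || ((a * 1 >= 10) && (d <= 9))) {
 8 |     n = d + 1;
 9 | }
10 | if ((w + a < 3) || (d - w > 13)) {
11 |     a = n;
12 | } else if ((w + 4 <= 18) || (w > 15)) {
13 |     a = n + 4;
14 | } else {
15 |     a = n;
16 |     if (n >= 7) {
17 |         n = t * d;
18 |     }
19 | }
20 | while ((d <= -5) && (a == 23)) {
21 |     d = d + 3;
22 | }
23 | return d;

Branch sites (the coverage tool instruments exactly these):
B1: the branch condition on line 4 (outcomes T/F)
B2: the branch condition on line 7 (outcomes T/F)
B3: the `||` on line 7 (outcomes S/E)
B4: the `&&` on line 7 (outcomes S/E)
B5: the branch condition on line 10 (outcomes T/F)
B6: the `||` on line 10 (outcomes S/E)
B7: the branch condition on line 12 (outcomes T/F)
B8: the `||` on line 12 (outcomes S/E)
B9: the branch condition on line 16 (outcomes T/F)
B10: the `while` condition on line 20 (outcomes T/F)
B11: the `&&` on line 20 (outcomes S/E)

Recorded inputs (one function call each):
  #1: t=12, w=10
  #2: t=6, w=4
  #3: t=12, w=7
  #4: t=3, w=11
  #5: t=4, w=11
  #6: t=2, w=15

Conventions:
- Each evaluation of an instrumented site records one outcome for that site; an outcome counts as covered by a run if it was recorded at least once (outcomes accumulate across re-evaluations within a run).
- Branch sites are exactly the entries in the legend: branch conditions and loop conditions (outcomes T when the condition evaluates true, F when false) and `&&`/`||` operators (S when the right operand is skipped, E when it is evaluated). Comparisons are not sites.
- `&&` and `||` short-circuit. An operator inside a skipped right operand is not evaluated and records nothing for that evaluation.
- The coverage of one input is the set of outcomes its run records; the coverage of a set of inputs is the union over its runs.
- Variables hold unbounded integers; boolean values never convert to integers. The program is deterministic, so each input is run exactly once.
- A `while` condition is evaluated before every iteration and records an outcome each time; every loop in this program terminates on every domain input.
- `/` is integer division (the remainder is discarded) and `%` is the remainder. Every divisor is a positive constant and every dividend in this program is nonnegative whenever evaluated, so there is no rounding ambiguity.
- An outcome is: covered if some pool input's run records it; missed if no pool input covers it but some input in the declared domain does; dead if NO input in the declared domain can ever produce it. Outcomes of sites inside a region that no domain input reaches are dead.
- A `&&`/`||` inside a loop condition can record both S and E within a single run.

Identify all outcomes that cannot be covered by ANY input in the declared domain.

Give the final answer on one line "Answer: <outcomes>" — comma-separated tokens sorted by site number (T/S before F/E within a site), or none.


sweeping the full domain (182 inputs) for each outcome:
  B10=T: never recorded by any domain input -> dead
  B11=E: never recorded by any domain input -> dead
  reachable outcomes have witnesses, e.g. B1=T (e.g. t=7, w=3), B1=F (e.g. t=1, w=3), B2=T (e.g. t=1, w=15), B2=F (e.g. t=1, w=3)
Answer: B10=T, B11=E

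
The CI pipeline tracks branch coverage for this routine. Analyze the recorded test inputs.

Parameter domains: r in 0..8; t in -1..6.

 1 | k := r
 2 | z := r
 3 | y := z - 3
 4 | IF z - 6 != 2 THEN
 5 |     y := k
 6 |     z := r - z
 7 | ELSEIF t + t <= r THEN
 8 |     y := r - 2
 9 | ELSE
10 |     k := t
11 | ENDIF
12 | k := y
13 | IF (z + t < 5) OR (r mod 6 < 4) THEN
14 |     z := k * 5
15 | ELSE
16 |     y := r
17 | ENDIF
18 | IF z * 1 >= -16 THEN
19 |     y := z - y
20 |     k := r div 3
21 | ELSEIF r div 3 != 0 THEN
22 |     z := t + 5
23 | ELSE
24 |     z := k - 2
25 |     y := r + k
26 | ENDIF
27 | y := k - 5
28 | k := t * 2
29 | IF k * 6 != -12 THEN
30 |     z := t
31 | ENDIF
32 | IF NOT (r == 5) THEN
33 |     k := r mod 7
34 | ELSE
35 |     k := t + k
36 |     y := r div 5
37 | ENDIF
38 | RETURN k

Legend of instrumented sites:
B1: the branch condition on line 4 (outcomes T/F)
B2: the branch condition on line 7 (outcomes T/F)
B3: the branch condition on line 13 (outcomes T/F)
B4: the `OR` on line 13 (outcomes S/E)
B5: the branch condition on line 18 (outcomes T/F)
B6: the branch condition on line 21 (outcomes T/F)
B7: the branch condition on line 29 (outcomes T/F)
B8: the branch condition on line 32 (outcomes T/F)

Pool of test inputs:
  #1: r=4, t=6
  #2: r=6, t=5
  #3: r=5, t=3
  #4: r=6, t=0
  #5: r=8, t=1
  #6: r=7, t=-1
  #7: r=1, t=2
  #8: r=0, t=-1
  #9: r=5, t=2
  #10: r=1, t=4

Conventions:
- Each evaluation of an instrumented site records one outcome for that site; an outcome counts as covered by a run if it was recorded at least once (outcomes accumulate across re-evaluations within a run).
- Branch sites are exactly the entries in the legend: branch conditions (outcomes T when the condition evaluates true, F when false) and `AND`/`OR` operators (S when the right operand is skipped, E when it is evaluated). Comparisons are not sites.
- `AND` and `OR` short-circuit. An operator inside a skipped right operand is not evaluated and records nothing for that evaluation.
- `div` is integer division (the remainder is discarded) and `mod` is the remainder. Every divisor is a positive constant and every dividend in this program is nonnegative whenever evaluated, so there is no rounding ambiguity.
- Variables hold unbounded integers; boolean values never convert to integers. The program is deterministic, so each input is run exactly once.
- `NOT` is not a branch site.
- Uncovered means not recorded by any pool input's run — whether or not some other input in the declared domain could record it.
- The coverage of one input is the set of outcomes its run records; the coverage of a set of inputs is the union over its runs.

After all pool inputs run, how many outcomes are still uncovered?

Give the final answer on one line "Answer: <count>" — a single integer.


run #1 (r=4, t=6) runs B1->T, B4->E, B3->F, B5->T, B7->T, B8->T; records B1=T, B3=F, B4=E, B5=T, B7=T, B8=T
run #2 (r=6, t=5) runs B1->T, B4->E, B3->T, B5->T, B7->T, B8->T; records B1=T, B3=T, B4=E, B5=T, B7=T, B8=T
run #3 (r=5, t=3) runs B1->T, B4->S, B3->T, B5->T, B7->T, B8->F; records B1=T, B3=T, B4=S, B5=T, B7=T, B8=F
run #4 (r=6, t=0) runs B1->T, B4->S, B3->T, B5->T, B7->T, B8->T; records B1=T, B3=T, B4=S, B5=T, B7=T, B8=T
run #5 (r=8, t=1) runs B1->F, B2->T, B4->E, B3->T, B5->T, B7->T, B8->T; records B1=F, B2=T, B3=T, B4=E, B5=T, B7=T, B8=T
run #6 (r=7, t=-1) runs B1->T, B4->S, B3->T, B5->T, B7->F, B8->T; records B1=T, B3=T, B4=S, B5=T, B7=F, B8=T
run #7 (r=1, t=2) runs B1->T, B4->S, B3->T, B5->T, B7->T, B8->T; records B1=T, B3=T, B4=S, B5=T, B7=T, B8=T
run #8 (r=0, t=-1) runs B1->T, B4->S, B3->T, B5->T, B7->F, B8->T; records B1=T, B3=T, B4=S, B5=T, B7=F, B8=T
run #9 (r=5, t=2) runs B1->T, B4->S, B3->T, B5->T, B7->T, B8->F; records B1=T, B3=T, B4=S, B5=T, B7=T, B8=F
run #10 (r=1, t=4) runs B1->T, B4->S, B3->T, B5->T, B7->T, B8->T; records B1=T, B3=T, B4=S, B5=T, B7=T, B8=T
union over the pool: B1=T, B1=F, B2=T, B3=T, B3=F, B4=S, B4=E, B5=T, B7=T, B7=F, B8=T, B8=F
uncovered (4 of 16): B2=F, B5=F, B6=T, B6=F
Answer: 4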